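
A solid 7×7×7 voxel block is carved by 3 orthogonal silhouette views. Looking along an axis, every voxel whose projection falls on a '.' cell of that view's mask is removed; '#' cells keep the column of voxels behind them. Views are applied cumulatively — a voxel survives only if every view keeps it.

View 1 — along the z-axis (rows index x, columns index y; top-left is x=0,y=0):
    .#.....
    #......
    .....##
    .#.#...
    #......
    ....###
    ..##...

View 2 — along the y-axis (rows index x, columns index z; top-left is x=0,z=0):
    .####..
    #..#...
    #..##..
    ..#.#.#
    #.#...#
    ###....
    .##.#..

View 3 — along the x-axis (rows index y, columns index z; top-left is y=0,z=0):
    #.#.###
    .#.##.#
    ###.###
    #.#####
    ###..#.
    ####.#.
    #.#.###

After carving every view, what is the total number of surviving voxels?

|visual hull| = 29

initial block: 7^3 = 343
  1. axis=2 (XY plane), |mask|=12  ⇒  voxels=84
  2. axis=1 (XZ plane), |mask|=21  ⇒  voxels=36
  3. axis=0 (YZ plane), |mask|=35  ⇒  voxels=29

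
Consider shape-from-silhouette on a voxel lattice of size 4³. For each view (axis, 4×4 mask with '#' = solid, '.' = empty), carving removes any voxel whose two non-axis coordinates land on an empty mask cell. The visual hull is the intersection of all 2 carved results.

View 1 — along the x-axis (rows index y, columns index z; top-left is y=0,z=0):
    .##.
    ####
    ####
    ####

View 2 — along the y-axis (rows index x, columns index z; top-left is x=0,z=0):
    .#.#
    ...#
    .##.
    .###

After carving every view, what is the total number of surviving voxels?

full grid |V| = 64
after view 1 [x-axis, 14 of 16 cells solid] → remaining = 56
after view 2 [y-axis, 8 of 16 cells solid] → remaining = 29

voxel count = 29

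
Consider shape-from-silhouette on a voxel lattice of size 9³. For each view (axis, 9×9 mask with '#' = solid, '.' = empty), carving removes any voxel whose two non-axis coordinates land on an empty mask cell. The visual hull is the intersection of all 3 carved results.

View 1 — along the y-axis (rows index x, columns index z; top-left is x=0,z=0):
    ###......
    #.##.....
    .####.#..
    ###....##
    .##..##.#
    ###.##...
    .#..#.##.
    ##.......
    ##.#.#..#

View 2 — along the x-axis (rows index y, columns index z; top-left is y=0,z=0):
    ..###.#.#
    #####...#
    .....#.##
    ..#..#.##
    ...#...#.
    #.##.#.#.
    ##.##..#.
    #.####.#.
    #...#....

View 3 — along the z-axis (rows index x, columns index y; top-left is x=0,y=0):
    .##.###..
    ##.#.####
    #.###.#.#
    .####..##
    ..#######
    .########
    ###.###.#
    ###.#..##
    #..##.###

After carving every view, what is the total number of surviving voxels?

remaining voxels: 102

full grid |V| = 729
[1] y-view keeps 37 columns → grid now 333
[2] x-view keeps 38 columns → grid now 148
[3] z-view keeps 58 columns → grid now 102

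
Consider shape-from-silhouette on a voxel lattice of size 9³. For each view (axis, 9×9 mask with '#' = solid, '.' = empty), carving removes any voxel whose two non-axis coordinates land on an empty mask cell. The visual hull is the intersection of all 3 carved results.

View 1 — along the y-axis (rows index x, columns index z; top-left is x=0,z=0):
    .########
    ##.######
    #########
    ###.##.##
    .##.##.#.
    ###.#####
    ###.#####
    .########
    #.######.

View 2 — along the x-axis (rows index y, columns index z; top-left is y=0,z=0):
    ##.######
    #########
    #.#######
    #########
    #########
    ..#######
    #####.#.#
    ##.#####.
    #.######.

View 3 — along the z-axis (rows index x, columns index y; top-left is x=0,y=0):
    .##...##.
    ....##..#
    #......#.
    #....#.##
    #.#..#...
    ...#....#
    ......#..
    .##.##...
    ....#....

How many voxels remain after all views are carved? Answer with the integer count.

remaining voxels: 152

start: 9×9×9 = 729 voxels
V1 y: intersect with XZ mask (68 set) -- 612 left
V2 x: intersect with YZ mask (71 set) -- 534 left
V3 z: intersect with XY mask (24 set) -- 152 left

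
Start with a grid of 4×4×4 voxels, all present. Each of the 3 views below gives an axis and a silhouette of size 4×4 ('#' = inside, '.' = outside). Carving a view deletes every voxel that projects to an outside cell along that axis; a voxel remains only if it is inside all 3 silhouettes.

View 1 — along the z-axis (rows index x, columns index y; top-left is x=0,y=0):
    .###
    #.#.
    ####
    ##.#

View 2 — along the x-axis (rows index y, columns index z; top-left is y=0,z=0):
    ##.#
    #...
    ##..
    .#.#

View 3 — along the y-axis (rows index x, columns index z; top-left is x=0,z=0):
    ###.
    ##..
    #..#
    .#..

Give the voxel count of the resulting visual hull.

voxel count = 15

start: 4×4×4 = 64 voxels
after view 1 [z-axis, 12 of 16 cells solid] → remaining = 48
after view 2 [x-axis, 8 of 16 cells solid] → remaining = 24
after view 3 [y-axis, 8 of 16 cells solid] → remaining = 15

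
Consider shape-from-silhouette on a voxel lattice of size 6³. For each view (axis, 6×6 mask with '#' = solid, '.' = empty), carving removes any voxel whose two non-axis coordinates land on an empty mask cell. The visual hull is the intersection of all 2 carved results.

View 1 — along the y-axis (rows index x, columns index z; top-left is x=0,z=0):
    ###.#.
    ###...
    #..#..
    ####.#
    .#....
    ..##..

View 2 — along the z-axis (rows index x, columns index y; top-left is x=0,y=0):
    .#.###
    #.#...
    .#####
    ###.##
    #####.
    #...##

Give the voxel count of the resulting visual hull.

start: 6×6×6 = 216 voxels
after view 1 [y-axis, 17 of 36 cells solid] → remaining = 102
after view 2 [z-axis, 24 of 36 cells solid] → remaining = 68

voxel count = 68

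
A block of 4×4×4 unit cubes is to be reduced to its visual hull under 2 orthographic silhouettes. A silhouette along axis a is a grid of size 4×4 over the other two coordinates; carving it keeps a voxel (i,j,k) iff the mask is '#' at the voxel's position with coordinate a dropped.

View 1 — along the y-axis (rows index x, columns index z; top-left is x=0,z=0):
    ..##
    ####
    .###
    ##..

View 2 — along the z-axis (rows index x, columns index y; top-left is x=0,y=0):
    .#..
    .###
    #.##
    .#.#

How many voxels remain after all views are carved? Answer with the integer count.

|visual hull| = 27

full grid |V| = 64
carve view 1 (along y, XZ-mask fill 11/16): 44 voxels remain
carve view 2 (along z, XY-mask fill 9/16): 27 voxels remain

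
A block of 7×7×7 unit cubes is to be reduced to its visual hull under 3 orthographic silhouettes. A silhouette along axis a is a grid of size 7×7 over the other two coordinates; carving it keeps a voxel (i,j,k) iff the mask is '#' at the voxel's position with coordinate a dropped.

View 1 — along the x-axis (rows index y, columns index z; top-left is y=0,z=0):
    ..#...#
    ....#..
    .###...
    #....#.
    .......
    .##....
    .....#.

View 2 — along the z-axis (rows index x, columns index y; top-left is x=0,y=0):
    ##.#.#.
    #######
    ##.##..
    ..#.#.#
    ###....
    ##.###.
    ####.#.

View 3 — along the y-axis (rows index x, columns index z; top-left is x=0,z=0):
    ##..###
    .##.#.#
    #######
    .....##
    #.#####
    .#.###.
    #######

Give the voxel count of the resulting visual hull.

initial block: 7^3 = 343
after view 1 [x-axis, 11 of 49 cells solid] → remaining = 77
after view 2 [z-axis, 31 of 49 cells solid] → remaining = 50
after view 3 [y-axis, 35 of 49 cells solid] → remaining = 36

36 voxels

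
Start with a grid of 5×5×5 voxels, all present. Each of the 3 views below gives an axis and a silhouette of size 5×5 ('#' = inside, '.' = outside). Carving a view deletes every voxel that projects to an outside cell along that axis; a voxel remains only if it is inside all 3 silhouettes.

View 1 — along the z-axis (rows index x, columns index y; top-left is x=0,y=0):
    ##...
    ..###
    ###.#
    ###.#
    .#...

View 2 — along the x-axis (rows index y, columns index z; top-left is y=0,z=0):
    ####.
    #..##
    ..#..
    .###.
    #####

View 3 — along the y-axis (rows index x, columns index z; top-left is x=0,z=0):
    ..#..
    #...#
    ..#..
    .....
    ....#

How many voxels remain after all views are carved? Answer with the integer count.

full grid |V| = 125
after view 1 [z-axis, 14 of 25 cells solid] → remaining = 70
after view 2 [x-axis, 16 of 25 cells solid] → remaining = 45
after view 3 [y-axis, 5 of 25 cells solid] → remaining = 7

7 voxels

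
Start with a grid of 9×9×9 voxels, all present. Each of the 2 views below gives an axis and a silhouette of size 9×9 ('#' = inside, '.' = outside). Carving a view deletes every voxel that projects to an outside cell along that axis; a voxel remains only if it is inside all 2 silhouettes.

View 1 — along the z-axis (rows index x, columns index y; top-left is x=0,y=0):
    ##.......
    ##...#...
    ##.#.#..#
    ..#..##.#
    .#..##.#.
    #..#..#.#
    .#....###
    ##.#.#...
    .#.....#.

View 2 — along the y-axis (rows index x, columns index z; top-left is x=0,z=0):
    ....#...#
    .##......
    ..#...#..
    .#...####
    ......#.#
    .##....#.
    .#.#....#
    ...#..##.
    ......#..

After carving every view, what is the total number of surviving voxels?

86 voxels

initial block: 9^3 = 729
carve view 1 (along z, XY-mask fill 32/81): 288 voxels remain
carve view 2 (along y, XZ-mask fill 23/81): 86 voxels remain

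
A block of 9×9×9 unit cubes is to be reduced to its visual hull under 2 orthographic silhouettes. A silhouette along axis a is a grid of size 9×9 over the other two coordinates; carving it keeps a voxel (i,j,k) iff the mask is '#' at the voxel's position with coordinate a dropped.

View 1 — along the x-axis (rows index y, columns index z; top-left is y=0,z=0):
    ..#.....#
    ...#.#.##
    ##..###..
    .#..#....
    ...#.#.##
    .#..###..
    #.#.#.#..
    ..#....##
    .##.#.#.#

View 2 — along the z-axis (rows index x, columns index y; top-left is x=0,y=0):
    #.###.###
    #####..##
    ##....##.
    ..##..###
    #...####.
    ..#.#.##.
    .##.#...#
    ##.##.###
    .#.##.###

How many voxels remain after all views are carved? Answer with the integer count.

remaining voxels: 179

initial block: 9^3 = 729
after view 1 [x-axis, 33 of 81 cells solid] → remaining = 297
after view 2 [z-axis, 49 of 81 cells solid] → remaining = 179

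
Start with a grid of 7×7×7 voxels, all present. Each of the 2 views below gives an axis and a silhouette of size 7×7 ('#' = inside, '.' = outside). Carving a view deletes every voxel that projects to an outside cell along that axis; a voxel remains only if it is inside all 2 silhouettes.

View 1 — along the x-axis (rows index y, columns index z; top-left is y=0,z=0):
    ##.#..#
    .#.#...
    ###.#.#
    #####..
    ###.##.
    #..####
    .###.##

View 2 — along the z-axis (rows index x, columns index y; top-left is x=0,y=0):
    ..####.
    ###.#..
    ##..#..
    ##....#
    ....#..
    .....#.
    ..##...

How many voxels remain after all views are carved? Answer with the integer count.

|visual hull| = 78

before carving: 343 voxels (7×7×7)
step 1: project along x, AND mask (31/49) → |grid| = 217
step 2: project along z, AND mask (18/49) → |grid| = 78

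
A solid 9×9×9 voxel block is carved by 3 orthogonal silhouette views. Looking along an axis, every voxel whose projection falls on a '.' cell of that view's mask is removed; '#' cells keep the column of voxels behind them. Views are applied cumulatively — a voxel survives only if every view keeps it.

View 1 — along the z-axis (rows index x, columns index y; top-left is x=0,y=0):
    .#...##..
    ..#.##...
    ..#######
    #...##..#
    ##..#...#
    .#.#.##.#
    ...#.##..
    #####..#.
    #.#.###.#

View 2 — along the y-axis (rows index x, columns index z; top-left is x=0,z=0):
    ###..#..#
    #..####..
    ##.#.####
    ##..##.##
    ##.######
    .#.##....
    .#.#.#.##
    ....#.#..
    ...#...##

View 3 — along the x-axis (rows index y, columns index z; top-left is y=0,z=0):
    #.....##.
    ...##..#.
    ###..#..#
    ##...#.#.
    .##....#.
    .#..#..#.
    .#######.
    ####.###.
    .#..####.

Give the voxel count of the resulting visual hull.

remaining voxels: 87

initial block: 9^3 = 729
V1 z: intersect with XY mask (41 set) -- 369 left
V2 y: intersect with XZ mask (44 set) -- 195 left
V3 x: intersect with YZ mask (40 set) -- 87 left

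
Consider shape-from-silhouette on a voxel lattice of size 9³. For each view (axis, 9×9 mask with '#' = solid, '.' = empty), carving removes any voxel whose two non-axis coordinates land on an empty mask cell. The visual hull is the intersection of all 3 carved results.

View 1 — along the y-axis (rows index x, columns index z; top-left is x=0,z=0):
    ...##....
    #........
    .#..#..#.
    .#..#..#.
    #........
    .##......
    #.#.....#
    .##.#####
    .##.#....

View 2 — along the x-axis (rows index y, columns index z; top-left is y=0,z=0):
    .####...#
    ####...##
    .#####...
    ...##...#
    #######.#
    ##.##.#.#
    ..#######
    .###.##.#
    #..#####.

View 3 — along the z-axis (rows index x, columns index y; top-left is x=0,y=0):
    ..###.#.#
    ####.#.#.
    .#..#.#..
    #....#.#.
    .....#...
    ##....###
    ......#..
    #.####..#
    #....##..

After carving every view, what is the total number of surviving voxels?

64 voxels

start: 9×9×9 = 729 voxels
  1. axis=1 (XZ plane), |mask|=25  ⇒  voxels=225
  2. axis=0 (YZ plane), |mask|=52  ⇒  voxels=143
  3. axis=2 (XY plane), |mask|=33  ⇒  voxels=64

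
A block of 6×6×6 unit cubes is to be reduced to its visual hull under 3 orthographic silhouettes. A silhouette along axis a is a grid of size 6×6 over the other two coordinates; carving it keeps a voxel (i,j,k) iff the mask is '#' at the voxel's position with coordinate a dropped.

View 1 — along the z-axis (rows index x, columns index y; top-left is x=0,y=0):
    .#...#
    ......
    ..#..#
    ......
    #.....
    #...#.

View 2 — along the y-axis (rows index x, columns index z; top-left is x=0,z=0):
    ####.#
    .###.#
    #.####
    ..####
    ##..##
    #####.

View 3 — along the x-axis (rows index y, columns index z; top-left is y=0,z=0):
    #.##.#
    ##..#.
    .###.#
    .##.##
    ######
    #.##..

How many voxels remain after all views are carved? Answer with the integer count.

initial block: 6^3 = 216
step 1: project along z, AND mask (7/36) → |grid| = 42
step 2: project along y, AND mask (27/36) → |grid| = 34
step 3: project along x, AND mask (24/36) → |grid| = 21

21 voxels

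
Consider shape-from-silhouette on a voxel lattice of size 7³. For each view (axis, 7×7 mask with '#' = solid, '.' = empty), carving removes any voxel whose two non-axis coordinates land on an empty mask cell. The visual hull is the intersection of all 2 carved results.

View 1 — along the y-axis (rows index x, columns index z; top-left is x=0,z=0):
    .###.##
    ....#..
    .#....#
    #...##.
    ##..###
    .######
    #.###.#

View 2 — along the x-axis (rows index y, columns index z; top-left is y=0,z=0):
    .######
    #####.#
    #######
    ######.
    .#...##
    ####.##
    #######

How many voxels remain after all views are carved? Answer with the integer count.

remaining voxels: 158

start: 7×7×7 = 343 voxels
[1] y-view keeps 27 columns → grid now 189
[2] x-view keeps 41 columns → grid now 158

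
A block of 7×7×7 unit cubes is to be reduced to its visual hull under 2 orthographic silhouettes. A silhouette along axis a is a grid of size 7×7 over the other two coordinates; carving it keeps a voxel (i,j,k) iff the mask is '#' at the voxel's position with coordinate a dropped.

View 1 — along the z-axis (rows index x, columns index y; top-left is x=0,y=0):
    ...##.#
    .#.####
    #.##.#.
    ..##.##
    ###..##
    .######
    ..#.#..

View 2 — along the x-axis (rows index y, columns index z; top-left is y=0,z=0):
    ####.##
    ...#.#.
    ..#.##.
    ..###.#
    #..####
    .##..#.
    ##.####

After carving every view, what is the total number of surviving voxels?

start: 7×7×7 = 343 voxels
  1. axis=2 (XY plane), |mask|=29  ⇒  voxels=203
  2. axis=0 (YZ plane), |mask|=29  ⇒  voxels=118

voxel count = 118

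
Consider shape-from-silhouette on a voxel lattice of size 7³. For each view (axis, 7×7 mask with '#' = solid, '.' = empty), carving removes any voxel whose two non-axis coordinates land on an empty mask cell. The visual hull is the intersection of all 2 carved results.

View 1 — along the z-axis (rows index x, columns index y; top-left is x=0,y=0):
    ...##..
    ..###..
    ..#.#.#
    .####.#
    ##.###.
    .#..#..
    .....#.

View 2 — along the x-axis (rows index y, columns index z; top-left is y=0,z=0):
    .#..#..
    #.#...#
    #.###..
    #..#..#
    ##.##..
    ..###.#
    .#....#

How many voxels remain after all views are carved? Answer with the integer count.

full grid |V| = 343
step 1: project along z, AND mask (21/49) → |grid| = 147
step 2: project along x, AND mask (22/49) → |grid| = 71

71 voxels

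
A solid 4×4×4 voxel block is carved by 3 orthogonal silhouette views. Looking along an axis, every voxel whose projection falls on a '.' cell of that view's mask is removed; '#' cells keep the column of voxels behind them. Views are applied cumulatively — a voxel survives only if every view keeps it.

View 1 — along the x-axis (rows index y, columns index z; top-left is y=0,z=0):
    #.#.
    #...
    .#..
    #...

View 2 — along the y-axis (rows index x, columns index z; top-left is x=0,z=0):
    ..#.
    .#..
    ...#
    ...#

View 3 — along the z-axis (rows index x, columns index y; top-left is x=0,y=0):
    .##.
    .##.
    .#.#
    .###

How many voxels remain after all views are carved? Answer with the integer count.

|visual hull| = 1

initial block: 4^3 = 64
  1. axis=0 (YZ plane), |mask|=5  ⇒  voxels=20
  2. axis=1 (XZ plane), |mask|=4  ⇒  voxels=2
  3. axis=2 (XY plane), |mask|=9  ⇒  voxels=1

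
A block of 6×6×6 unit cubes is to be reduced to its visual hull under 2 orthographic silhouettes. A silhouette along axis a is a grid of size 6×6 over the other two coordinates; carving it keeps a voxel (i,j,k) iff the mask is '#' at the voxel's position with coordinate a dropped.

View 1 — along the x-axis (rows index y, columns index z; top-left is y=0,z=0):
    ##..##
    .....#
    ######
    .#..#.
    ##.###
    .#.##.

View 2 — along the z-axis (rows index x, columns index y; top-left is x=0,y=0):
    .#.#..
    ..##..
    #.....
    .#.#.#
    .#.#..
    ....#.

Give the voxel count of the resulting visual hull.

29 voxels

full grid |V| = 216
carve view 1 (along x, YZ-mask fill 21/36): 126 voxels remain
carve view 2 (along z, XY-mask fill 11/36): 29 voxels remain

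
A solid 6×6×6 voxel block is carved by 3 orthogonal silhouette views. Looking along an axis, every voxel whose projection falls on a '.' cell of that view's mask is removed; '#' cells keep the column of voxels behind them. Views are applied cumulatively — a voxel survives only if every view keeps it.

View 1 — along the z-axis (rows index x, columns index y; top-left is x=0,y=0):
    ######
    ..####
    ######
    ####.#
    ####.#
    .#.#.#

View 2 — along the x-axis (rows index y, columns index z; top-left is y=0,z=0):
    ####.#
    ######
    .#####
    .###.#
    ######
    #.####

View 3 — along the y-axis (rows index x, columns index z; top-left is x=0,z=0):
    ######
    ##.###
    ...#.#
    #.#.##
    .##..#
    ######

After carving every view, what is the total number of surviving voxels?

start: 6×6×6 = 216 voxels
step 1: project along z, AND mask (29/36) → |grid| = 174
step 2: project along x, AND mask (31/36) → |grid| = 147
step 3: project along y, AND mask (26/36) → |grid| = 104

104 voxels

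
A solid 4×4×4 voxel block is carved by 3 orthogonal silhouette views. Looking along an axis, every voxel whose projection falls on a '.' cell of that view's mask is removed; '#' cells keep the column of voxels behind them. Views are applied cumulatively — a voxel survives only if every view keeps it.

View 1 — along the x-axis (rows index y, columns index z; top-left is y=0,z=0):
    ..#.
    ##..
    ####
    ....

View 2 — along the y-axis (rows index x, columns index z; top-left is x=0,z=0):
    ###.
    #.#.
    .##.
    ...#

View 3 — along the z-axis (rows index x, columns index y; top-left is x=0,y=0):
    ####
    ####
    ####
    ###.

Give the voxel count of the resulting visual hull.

full grid |V| = 64
step 1: project along x, AND mask (7/16) → |grid| = 28
step 2: project along y, AND mask (8/16) → |grid| = 15
step 3: project along z, AND mask (15/16) → |grid| = 15

voxel count = 15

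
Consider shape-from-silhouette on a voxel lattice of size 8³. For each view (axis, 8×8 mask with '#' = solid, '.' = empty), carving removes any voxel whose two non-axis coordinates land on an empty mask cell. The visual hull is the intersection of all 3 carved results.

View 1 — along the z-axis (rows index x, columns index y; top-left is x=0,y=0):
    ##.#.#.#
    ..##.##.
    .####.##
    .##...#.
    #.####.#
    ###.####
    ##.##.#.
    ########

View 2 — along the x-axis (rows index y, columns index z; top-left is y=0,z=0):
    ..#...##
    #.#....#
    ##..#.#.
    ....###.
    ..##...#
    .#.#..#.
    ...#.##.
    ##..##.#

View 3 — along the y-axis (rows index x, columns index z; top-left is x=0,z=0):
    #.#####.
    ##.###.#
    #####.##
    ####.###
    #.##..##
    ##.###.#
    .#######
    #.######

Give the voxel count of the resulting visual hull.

voxel count = 116

initial block: 8^3 = 512
step 1: project along z, AND mask (44/64) → |grid| = 352
step 2: project along x, AND mask (27/64) → |grid| = 148
step 3: project along y, AND mask (51/64) → |grid| = 116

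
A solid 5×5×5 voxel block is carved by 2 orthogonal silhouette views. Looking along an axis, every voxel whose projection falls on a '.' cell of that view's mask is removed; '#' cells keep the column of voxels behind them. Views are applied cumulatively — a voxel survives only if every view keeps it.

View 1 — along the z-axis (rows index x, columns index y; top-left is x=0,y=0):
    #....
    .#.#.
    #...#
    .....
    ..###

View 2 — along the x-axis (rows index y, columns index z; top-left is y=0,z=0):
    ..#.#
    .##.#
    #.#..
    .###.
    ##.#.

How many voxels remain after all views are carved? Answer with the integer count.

remaining voxels: 21

start: 5×5×5 = 125 voxels
  1. axis=2 (XY plane), |mask|=8  ⇒  voxels=40
  2. axis=0 (YZ plane), |mask|=13  ⇒  voxels=21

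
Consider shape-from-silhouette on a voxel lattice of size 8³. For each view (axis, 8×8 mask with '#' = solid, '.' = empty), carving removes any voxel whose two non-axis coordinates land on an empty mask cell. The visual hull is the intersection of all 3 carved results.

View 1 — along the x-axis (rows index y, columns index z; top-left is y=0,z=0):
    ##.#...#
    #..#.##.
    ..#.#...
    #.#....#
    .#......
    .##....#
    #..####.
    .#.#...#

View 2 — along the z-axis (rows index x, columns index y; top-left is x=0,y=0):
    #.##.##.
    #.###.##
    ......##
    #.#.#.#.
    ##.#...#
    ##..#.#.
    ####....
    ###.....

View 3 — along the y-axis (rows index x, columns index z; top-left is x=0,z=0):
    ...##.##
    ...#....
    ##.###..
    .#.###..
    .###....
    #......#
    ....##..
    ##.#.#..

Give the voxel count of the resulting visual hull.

full grid |V| = 512
after view 1 [x-axis, 25 of 64 cells solid] → remaining = 200
after view 2 [z-axis, 32 of 64 cells solid] → remaining = 106
after view 3 [y-axis, 25 of 64 cells solid] → remaining = 42

|visual hull| = 42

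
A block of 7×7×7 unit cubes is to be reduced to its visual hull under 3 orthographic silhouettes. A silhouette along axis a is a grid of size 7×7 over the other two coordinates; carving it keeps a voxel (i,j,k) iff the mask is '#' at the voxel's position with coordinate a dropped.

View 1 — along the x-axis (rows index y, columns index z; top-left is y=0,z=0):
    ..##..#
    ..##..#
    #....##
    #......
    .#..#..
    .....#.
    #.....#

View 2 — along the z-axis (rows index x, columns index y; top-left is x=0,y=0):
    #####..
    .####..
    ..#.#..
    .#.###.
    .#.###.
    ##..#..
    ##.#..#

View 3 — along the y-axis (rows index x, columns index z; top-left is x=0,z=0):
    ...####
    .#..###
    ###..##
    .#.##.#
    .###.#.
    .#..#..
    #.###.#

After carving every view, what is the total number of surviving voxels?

before carving: 343 voxels (7×7×7)
step 1: project along x, AND mask (15/49) → |grid| = 105
step 2: project along z, AND mask (26/49) → |grid| = 57
step 3: project along y, AND mask (28/49) → |grid| = 35

35 voxels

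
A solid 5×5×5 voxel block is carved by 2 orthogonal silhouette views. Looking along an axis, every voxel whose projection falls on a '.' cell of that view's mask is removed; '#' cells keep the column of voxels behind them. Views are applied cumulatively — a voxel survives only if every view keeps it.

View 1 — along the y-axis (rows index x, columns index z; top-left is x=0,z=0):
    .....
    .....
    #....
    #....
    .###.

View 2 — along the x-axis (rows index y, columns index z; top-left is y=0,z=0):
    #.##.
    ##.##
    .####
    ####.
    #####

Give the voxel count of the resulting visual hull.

initial block: 5^3 = 125
V1 y: intersect with XZ mask (5 set) -- 25 left
V2 x: intersect with YZ mask (20 set) -- 21 left

|visual hull| = 21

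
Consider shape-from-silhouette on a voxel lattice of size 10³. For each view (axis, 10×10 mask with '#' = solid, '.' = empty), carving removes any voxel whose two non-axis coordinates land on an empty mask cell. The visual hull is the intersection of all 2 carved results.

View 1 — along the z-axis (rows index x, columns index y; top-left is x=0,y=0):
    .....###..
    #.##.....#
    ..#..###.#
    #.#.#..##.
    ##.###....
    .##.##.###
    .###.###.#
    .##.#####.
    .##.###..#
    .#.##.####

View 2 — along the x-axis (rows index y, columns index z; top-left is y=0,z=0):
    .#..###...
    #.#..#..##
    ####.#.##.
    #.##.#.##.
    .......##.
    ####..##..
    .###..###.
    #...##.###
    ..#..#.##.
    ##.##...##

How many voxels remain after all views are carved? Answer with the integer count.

initial block: 10^3 = 1000
  1. axis=2 (XY plane), |mask|=56  ⇒  voxels=560
  2. axis=0 (YZ plane), |mask|=52  ⇒  voxels=299

voxel count = 299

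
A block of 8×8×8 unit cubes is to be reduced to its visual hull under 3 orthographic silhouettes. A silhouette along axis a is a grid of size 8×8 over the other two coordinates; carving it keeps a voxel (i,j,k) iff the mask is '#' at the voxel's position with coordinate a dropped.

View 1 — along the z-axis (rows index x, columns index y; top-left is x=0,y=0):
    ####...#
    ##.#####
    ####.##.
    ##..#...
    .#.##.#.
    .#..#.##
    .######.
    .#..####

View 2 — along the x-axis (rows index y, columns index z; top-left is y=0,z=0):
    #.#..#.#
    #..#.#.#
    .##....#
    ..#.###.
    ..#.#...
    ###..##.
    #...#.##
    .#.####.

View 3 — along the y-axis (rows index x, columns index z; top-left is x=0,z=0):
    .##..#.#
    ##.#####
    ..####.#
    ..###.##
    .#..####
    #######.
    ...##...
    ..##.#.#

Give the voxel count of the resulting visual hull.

voxel count = 92

initial block: 8^3 = 512
step 1: project along z, AND mask (40/64) → |grid| = 320
step 2: project along x, AND mask (31/64) → |grid| = 153
step 3: project along y, AND mask (39/64) → |grid| = 92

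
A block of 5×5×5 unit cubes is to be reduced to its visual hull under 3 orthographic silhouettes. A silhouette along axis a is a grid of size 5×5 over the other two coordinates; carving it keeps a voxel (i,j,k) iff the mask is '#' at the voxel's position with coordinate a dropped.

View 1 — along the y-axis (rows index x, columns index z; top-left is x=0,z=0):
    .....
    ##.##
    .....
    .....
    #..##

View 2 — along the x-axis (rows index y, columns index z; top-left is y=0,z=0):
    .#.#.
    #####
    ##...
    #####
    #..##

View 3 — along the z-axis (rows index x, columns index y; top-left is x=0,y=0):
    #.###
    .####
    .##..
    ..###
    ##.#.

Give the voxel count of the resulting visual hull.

before carving: 125 voxels (5×5×5)
  1. axis=1 (XZ plane), |mask|=7  ⇒  voxels=35
  2. axis=0 (YZ plane), |mask|=17  ⇒  voxels=26
  3. axis=2 (XY plane), |mask|=16  ⇒  voxels=20

20 voxels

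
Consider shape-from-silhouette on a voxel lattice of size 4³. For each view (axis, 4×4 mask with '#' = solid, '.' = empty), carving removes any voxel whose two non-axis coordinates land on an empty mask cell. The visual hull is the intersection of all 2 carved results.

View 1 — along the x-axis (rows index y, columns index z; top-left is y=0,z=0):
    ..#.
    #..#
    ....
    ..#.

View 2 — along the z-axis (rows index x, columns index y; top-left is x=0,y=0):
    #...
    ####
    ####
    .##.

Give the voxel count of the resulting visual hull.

11 voxels

before carving: 64 voxels (4×4×4)
[1] x-view keeps 4 columns → grid now 16
[2] z-view keeps 11 columns → grid now 11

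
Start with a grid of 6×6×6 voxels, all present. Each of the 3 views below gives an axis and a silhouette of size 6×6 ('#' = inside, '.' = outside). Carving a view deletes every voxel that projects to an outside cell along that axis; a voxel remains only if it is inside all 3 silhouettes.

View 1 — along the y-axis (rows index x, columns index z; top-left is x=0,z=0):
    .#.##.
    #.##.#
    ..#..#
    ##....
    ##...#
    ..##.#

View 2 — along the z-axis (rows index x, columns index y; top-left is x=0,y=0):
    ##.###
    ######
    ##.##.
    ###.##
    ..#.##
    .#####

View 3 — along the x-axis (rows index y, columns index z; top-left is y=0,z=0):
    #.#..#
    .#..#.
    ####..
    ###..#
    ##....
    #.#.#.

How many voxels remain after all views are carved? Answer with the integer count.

before carving: 216 voxels (6×6×6)
step 1: project along y, AND mask (17/36) → |grid| = 102
step 2: project along z, AND mask (28/36) → |grid| = 81
step 3: project along x, AND mask (18/36) → |grid| = 38

|visual hull| = 38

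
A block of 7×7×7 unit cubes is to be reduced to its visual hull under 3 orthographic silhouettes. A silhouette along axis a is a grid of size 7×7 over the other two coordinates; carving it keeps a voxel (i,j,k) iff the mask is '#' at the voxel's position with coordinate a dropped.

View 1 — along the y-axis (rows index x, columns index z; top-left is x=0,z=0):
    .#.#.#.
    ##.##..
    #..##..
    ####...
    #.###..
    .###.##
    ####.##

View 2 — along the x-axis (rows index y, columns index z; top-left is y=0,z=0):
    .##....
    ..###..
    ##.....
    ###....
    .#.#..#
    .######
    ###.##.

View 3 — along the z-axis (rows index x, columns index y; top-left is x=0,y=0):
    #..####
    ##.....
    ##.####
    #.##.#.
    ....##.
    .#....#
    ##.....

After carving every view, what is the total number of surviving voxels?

voxel count = 43

before carving: 343 voxels (7×7×7)
step 1: project along y, AND mask (29/49) → |grid| = 203
step 2: project along x, AND mask (24/49) → |grid| = 105
step 3: project along z, AND mask (23/49) → |grid| = 43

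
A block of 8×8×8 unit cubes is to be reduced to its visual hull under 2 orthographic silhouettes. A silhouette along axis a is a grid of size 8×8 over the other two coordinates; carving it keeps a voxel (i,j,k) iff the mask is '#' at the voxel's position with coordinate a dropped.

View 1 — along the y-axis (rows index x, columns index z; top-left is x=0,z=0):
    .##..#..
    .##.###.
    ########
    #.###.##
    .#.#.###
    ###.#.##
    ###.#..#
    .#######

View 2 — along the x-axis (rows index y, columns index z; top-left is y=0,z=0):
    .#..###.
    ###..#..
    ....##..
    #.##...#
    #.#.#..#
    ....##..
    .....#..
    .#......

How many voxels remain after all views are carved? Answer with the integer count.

remaining voxels: 125

initial block: 8^3 = 512
[1] y-view keeps 45 columns → grid now 360
[2] x-view keeps 22 columns → grid now 125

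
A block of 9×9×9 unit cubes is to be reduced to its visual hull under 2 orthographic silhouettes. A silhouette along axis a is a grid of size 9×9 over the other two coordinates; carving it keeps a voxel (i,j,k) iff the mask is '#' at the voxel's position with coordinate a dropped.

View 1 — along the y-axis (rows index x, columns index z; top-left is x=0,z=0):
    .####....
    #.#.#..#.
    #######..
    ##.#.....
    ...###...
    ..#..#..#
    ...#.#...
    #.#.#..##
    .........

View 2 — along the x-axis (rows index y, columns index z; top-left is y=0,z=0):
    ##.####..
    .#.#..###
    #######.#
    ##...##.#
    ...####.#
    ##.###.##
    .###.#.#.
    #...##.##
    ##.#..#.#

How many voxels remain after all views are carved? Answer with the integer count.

start: 9×9×9 = 729 voxels
carve view 1 (along y, XZ-mask fill 31/81): 279 voxels remain
carve view 2 (along x, YZ-mask fill 51/81): 171 voxels remain

remaining voxels: 171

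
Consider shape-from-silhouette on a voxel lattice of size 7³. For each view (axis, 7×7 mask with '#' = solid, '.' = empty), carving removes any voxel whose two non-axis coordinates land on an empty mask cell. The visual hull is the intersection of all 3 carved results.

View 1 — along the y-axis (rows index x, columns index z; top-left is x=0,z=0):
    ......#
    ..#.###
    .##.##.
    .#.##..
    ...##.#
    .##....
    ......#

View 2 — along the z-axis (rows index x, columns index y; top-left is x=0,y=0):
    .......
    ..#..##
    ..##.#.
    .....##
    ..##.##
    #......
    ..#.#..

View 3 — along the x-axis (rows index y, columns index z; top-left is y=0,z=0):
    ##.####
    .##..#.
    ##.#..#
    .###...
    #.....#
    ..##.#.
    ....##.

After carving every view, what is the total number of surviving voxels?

20 voxels

full grid |V| = 343
V1 y: intersect with XZ mask (18 set) -- 126 left
V2 z: intersect with XY mask (15 set) -- 46 left
V3 x: intersect with YZ mask (23 set) -- 20 left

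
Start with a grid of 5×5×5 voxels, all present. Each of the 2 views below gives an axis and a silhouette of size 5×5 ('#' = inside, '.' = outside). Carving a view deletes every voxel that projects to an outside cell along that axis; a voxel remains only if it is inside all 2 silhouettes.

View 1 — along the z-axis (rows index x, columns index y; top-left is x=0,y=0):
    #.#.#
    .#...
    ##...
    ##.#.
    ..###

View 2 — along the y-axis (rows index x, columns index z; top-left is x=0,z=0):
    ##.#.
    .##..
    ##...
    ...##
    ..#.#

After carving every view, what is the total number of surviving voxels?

initial block: 5^3 = 125
V1 z: intersect with XY mask (12 set) -- 60 left
V2 y: intersect with XZ mask (11 set) -- 27 left

27 voxels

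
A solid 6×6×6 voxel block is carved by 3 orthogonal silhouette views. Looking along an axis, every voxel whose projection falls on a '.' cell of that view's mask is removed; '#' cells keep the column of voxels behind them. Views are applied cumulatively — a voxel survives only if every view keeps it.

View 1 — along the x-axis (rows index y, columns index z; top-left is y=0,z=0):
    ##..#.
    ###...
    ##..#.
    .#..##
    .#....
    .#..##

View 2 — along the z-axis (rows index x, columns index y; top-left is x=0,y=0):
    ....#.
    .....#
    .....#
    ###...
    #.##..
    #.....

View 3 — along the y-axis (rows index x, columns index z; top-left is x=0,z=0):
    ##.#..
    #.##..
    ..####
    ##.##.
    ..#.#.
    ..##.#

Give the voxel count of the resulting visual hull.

full grid |V| = 216
carve view 1 (along x, YZ-mask fill 16/36): 96 voxels remain
carve view 2 (along z, XY-mask fill 10/36): 28 voxels remain
carve view 3 (along y, XZ-mask fill 19/36): 14 voxels remain

|visual hull| = 14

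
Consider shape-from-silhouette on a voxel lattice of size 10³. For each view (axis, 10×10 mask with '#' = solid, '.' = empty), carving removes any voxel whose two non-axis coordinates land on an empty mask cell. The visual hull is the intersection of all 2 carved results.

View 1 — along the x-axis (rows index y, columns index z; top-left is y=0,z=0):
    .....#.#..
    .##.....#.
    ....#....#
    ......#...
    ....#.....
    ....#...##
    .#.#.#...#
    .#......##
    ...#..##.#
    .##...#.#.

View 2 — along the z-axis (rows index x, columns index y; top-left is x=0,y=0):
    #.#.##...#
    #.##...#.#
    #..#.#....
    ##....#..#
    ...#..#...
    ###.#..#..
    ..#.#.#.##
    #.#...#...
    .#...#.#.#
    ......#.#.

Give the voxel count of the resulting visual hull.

initial block: 10^3 = 1000
after view 1 [x-axis, 27 of 100 cells solid] → remaining = 270
after view 2 [z-axis, 38 of 100 cells solid] → remaining = 103

remaining voxels: 103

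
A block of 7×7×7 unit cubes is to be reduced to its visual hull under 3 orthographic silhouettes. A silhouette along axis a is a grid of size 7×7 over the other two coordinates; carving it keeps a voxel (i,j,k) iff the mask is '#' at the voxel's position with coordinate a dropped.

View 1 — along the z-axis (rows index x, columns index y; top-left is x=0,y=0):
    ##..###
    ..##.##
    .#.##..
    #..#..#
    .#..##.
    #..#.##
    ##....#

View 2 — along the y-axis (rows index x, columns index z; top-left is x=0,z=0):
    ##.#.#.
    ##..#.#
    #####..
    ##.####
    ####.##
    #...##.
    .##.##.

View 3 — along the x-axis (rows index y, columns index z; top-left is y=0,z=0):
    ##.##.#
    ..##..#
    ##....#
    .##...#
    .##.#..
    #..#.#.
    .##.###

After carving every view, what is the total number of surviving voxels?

|visual hull| = 58

start: 7×7×7 = 343 voxels
carve view 1 (along z, XY-mask fill 25/49): 175 voxels remain
carve view 2 (along y, XZ-mask fill 32/49): 111 voxels remain
carve view 3 (along x, YZ-mask fill 25/49): 58 voxels remain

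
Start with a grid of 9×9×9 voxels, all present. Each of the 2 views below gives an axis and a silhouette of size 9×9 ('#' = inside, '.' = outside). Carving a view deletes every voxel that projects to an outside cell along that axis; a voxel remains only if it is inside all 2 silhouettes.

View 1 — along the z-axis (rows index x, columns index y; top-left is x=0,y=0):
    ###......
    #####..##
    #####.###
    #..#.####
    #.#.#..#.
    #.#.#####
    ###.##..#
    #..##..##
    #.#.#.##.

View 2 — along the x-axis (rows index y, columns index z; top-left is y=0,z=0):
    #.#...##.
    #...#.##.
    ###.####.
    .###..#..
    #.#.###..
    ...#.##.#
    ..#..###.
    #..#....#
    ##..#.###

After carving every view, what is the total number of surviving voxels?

initial block: 9^3 = 729
after view 1 [z-axis, 51 of 81 cells solid] → remaining = 459
after view 2 [x-axis, 41 of 81 cells solid] → remaining = 237

237 voxels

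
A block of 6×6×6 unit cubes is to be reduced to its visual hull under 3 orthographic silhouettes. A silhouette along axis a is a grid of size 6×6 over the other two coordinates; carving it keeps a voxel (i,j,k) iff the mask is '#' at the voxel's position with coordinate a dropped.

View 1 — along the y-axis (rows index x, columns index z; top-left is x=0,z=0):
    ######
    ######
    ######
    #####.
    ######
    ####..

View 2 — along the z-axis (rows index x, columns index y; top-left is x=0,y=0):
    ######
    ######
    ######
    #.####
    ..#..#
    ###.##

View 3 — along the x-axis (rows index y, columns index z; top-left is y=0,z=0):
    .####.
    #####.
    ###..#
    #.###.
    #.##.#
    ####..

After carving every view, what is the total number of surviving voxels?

full grid |V| = 216
step 1: project along y, AND mask (33/36) → |grid| = 198
step 2: project along z, AND mask (30/36) → |grid| = 165
step 3: project along x, AND mask (25/36) → |grid| = 118

|visual hull| = 118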